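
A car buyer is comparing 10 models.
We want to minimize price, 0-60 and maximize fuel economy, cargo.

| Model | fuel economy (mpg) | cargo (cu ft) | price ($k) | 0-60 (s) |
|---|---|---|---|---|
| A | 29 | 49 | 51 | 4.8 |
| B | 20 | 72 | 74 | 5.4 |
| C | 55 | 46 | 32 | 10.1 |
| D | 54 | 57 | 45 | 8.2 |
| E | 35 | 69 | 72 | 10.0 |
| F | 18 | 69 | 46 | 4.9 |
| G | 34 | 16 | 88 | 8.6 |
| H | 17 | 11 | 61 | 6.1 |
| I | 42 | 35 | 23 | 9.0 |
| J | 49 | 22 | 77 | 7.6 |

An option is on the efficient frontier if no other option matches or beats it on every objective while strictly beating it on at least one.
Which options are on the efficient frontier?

A, B, C, D, E, F, I, J

A: not dominated (best 0-60).
B: not dominated (best cargo).
C: not dominated (best fuel economy).
D: not dominated.
E: not dominated.
F: not dominated.
G: dominated by D (fuel economy 54≥34, cargo 57≥16, price 45≤88, 0-60 8.2≤8.6).
H: dominated by A (fuel economy 29≥17, cargo 49≥11, price 51≤61, 0-60 4.8≤6.1).
I: not dominated (best price).
J: not dominated.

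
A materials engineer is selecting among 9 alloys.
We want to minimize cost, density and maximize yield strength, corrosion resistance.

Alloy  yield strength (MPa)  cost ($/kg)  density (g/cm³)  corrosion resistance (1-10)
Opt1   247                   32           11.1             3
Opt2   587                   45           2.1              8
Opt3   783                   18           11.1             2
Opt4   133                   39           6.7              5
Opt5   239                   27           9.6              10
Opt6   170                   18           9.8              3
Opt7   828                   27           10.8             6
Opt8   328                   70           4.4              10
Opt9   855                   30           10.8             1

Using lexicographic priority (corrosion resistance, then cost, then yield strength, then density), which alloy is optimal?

First maximize corrosion resistance: best is 10, kept {Opt5, Opt8}.
Then minimize cost: best is 27, kept {Opt5}.

Opt5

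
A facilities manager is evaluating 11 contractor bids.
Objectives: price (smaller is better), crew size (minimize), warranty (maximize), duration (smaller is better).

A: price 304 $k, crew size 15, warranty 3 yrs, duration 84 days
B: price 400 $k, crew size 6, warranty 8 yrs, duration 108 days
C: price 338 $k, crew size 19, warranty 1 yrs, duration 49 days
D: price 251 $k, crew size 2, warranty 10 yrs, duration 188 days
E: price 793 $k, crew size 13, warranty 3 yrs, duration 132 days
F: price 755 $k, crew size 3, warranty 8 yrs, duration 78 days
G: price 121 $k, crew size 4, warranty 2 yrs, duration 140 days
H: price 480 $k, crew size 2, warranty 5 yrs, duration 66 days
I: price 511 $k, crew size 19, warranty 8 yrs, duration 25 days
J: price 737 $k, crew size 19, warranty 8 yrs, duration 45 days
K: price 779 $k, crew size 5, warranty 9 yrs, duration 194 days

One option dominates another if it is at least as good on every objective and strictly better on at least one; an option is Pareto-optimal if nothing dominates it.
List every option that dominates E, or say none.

B, F, H

B: price 400≤793, crew size 6≤13, warranty 8≥3, duration 108≤132 — dominates E.
F: price 755≤793, crew size 3≤13, warranty 8≥3, duration 78≤132 — dominates E.
H: price 480≤793, crew size 2≤13, warranty 5≥3, duration 66≤132 — dominates E.
Others (A, C, D, G, I, J, K) are each worse than E on at least one objective.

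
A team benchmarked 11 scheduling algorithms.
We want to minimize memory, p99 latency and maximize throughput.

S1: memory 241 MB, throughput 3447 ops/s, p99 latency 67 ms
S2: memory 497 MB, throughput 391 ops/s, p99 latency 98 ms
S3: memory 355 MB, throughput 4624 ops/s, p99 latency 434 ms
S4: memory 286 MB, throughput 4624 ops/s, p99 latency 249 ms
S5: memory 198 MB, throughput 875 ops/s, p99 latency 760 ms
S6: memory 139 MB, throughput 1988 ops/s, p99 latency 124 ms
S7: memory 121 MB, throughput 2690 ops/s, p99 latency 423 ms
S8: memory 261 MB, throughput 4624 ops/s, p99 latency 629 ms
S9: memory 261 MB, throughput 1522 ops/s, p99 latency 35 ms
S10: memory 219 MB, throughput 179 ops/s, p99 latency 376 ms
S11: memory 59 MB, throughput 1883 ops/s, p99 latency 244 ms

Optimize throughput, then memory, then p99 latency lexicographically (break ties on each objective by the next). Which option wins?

S8

First maximize throughput: best is 4624, kept {S3, S4, S8}.
Then minimize memory: best is 261, kept {S8}.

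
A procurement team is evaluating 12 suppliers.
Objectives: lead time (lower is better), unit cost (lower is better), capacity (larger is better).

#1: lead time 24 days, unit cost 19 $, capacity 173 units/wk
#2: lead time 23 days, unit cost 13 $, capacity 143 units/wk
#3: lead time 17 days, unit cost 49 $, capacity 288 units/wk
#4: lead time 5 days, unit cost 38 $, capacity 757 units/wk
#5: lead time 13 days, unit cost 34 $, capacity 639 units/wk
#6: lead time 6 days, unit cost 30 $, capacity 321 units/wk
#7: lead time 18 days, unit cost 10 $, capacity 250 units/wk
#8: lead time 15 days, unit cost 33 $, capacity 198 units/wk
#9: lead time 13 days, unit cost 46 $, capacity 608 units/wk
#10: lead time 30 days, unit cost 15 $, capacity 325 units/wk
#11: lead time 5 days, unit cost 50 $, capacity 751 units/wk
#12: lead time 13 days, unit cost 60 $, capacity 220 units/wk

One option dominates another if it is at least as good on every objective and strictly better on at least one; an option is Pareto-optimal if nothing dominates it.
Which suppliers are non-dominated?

#1: dominated by #7 (lead time 18≤24, unit cost 10≤19, capacity 250≥173).
#2: dominated by #7 (lead time 18≤23, unit cost 10≤13, capacity 250≥143).
#3: dominated by #4 (lead time 5≤17, unit cost 38≤49, capacity 757≥288).
#4: not dominated (best capacity).
#5: not dominated.
#6: not dominated.
#7: not dominated (best unit cost).
#8: dominated by #6 (lead time 6≤15, unit cost 30≤33, capacity 321≥198).
#9: dominated by #4 (lead time 5≤13, unit cost 38≤46, capacity 757≥608).
#10: not dominated.
#11: dominated by #4 (lead time 5≤5, unit cost 38≤50, capacity 757≥751).
#12: dominated by #4 (lead time 5≤13, unit cost 38≤60, capacity 757≥220).

#4, #5, #6, #7, #10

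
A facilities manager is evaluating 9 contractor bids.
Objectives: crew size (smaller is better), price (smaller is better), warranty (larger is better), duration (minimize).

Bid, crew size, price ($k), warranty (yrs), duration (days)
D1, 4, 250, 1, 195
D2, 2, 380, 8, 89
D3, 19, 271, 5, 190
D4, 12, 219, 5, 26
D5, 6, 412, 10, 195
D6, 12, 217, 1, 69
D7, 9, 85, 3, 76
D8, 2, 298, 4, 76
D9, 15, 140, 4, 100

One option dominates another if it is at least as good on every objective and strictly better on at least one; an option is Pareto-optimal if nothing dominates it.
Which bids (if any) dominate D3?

D4

D4: crew size 12≤19, price 219≤271, warranty 5≥5, duration 26≤190 — dominates D3.
Others (D1, D2, D5, D6, D7, D8, D9) are each worse than D3 on at least one objective.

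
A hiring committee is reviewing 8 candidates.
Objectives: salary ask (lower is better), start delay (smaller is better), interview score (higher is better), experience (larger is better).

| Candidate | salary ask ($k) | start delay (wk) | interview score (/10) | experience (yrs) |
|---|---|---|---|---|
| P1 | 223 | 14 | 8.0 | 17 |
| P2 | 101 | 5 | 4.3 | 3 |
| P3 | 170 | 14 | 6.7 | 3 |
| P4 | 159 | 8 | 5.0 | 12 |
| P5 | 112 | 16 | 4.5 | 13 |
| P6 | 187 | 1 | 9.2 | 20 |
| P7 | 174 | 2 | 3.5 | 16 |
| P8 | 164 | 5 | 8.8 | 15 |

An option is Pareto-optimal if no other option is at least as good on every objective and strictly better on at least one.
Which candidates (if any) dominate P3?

P8

P8: salary ask 164≤170, start delay 5≤14, interview score 8.8≥6.7, experience 15≥3 — dominates P3.
Others (P1, P2, P4, P5, P6, P7) are each worse than P3 on at least one objective.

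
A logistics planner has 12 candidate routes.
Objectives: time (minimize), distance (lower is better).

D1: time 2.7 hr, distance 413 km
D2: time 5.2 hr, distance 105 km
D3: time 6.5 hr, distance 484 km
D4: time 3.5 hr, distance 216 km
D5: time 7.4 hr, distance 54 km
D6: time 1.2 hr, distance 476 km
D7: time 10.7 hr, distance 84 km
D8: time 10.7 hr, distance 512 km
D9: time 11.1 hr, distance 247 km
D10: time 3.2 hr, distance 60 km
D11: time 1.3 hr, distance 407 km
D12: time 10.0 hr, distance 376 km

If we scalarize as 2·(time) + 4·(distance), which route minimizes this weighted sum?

D5

D1: 2·2.7 + 4·413 = 1657.4
D2: 2·5.2 + 4·105 = 430.4
D3: 2·6.5 + 4·484 = 1949.0
D4: 2·3.5 + 4·216 = 871.0
D5: 2·7.4 + 4·54 = 230.8
D6: 2·1.2 + 4·476 = 1906.4
D7: 2·10.7 + 4·84 = 357.4
D8: 2·10.7 + 4·512 = 2069.4
D9: 2·11.1 + 4·247 = 1010.2
D10: 2·3.2 + 4·60 = 246.4
D11: 2·1.3 + 4·407 = 1630.6
D12: 2·10.0 + 4·376 = 1524.0
Lowest: D5 at 230.8.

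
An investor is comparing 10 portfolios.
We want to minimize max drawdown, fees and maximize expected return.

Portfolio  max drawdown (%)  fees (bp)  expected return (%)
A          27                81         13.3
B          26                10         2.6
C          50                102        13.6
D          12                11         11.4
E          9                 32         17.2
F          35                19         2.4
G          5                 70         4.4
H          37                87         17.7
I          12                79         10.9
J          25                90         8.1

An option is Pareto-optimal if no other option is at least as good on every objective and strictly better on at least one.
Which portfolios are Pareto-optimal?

B, D, E, G, H

A: dominated by E (max drawdown 9≤27, fees 32≤81, expected return 17.2≥13.3).
B: not dominated (best fees).
C: dominated by E (max drawdown 9≤50, fees 32≤102, expected return 17.2≥13.6).
D: not dominated.
E: not dominated.
F: dominated by B (max drawdown 26≤35, fees 10≤19, expected return 2.6≥2.4).
G: not dominated (best max drawdown).
H: not dominated (best expected return).
I: dominated by D (max drawdown 12≤12, fees 11≤79, expected return 11.4≥10.9).
J: dominated by D (max drawdown 12≤25, fees 11≤90, expected return 11.4≥8.1).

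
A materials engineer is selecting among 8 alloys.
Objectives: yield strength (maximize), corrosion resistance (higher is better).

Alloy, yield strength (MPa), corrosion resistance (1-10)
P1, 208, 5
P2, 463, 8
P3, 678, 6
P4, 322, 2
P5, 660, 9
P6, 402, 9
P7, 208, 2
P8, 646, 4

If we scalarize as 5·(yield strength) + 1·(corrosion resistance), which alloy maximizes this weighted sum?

P3

P1: 5·208 + 1·5 = 1045
P2: 5·463 + 1·8 = 2323
P3: 5·678 + 1·6 = 3396
P4: 5·322 + 1·2 = 1612
P5: 5·660 + 1·9 = 3309
P6: 5·402 + 1·9 = 2019
P7: 5·208 + 1·2 = 1042
P8: 5·646 + 1·4 = 3234
Highest: P3 at 3396.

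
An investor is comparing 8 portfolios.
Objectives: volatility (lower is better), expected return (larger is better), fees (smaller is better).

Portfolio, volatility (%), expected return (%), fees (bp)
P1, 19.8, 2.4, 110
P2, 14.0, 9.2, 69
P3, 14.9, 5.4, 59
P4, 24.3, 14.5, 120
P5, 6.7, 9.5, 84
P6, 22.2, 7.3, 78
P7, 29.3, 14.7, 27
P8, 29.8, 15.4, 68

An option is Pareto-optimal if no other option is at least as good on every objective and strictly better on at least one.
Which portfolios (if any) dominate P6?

P2: volatility 14.0≤22.2, expected return 9.2≥7.3, fees 69≤78 — dominates P6.
Others (P1, P3, P4, P5, P7, P8) are each worse than P6 on at least one objective.

P2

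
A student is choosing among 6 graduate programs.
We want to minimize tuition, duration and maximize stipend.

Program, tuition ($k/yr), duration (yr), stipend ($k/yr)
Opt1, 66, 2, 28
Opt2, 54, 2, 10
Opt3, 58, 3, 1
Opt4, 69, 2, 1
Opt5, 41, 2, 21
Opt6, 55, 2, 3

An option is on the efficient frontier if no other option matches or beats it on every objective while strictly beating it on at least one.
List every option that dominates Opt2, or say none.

Opt5: tuition 41≤54, duration 2≤2, stipend 21≥10 — dominates Opt2.
Others (Opt1, Opt3, Opt4, Opt6) are each worse than Opt2 on at least one objective.

Opt5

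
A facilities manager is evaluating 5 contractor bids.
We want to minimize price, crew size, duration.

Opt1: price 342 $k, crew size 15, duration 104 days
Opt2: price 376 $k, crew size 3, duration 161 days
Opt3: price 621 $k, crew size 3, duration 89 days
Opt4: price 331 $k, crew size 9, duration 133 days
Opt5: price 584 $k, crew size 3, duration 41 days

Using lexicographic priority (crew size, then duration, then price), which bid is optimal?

First minimize crew size: best is 3, kept {Opt2, Opt3, Opt5}.
Then minimize duration: best is 41, kept {Opt5}.

Opt5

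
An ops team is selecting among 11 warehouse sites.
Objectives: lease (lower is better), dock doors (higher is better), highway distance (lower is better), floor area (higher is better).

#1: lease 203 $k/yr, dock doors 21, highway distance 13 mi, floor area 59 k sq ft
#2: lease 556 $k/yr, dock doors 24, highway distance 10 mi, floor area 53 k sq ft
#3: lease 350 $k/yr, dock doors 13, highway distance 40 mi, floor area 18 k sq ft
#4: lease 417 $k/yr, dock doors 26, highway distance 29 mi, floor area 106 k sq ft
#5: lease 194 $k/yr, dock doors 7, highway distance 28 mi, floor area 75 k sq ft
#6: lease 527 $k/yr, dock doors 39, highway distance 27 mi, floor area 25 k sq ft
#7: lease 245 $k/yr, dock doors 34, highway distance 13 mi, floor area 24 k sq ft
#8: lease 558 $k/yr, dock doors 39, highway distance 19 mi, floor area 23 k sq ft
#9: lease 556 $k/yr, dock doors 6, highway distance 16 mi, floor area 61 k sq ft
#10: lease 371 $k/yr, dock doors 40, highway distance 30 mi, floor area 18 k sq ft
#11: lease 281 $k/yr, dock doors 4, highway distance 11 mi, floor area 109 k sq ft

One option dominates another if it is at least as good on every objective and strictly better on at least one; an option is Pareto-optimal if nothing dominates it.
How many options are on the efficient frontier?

#1: not dominated.
#2: not dominated (best highway distance).
#3: dominated by #1 (lease 203≤350, dock doors 21≥13, highway distance 13≤40, floor area 59≥18).
#4: not dominated.
#5: not dominated (best lease).
#6: not dominated.
#7: not dominated.
#8: not dominated.
#9: not dominated.
#10: not dominated (best dock doors).
#11: not dominated (best floor area).
Pareto-optimal: #1, #2, #4, #5, #6, #7, #8, #9, #10, #11 → 10.

10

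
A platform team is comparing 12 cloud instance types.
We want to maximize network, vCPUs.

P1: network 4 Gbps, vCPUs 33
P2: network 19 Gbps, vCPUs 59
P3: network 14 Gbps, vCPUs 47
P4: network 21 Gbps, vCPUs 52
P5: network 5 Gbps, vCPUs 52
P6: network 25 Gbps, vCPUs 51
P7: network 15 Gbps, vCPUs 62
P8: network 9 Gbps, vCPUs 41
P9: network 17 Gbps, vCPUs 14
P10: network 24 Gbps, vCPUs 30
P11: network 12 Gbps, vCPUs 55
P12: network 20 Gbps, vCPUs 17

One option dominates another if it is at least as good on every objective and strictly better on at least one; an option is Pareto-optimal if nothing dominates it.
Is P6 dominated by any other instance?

P1: worse on network (4 vs 25).
P2: worse on network (19 vs 25).
P3: worse on network (14 vs 25).
P4: worse on network (21 vs 25).
P5: worse on network (5 vs 25).
P7: worse on network (15 vs 25).
P8: worse on network (9 vs 25).
P9: worse on network (17 vs 25).
P10: worse on network (24 vs 25).
P11: worse on network (12 vs 25).
P12: worse on network (20 vs 25).
No option is at least as good as P6 on every objective and strictly better on one.

No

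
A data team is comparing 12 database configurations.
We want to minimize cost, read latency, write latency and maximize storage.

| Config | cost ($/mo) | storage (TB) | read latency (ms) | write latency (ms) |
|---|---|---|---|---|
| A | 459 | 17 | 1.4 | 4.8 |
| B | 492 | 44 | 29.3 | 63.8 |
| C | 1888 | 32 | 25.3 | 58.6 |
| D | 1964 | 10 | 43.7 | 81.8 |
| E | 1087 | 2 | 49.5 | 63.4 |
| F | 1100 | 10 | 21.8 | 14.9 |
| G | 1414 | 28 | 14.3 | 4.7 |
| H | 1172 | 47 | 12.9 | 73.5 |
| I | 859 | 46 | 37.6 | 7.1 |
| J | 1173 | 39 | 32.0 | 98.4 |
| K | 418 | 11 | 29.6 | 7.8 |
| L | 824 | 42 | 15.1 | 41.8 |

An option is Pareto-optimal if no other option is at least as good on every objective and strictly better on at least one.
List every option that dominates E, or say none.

A, I, K, L

A: cost 459≤1087, storage 17≥2, read latency 1.4≤49.5, write latency 4.8≤63.4 — dominates E.
I: cost 859≤1087, storage 46≥2, read latency 37.6≤49.5, write latency 7.1≤63.4 — dominates E.
K: cost 418≤1087, storage 11≥2, read latency 29.6≤49.5, write latency 7.8≤63.4 — dominates E.
L: cost 824≤1087, storage 42≥2, read latency 15.1≤49.5, write latency 41.8≤63.4 — dominates E.
Others (B, C, D, F, G, H, J) are each worse than E on at least one objective.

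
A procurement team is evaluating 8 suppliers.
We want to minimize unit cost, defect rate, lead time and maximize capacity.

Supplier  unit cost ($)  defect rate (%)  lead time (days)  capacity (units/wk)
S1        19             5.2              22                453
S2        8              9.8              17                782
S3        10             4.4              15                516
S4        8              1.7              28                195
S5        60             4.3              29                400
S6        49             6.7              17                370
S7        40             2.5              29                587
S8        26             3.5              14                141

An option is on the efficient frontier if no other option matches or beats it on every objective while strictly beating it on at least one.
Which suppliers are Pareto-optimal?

S1: dominated by S3 (unit cost 10≤19, defect rate 4.4≤5.2, lead time 15≤22, capacity 516≥453).
S2: not dominated (best capacity).
S3: not dominated.
S4: not dominated (best defect rate).
S5: dominated by S7 (unit cost 40≤60, defect rate 2.5≤4.3, lead time 29≤29, capacity 587≥400).
S6: dominated by S3 (unit cost 10≤49, defect rate 4.4≤6.7, lead time 15≤17, capacity 516≥370).
S7: not dominated.
S8: not dominated (best lead time).

S2, S3, S4, S7, S8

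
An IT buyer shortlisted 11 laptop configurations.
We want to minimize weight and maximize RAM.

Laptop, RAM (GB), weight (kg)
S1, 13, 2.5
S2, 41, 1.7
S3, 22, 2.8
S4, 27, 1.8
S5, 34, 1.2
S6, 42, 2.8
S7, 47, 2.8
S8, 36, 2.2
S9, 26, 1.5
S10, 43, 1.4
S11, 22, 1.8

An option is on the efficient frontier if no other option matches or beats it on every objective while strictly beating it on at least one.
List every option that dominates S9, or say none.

S5, S10

S5: RAM 34≥26, weight 1.2≤1.5 — dominates S9.
S10: RAM 43≥26, weight 1.4≤1.5 — dominates S9.
Others (S1, S2, S3, S4, S6, S7, S8, S11) are each worse than S9 on at least one objective.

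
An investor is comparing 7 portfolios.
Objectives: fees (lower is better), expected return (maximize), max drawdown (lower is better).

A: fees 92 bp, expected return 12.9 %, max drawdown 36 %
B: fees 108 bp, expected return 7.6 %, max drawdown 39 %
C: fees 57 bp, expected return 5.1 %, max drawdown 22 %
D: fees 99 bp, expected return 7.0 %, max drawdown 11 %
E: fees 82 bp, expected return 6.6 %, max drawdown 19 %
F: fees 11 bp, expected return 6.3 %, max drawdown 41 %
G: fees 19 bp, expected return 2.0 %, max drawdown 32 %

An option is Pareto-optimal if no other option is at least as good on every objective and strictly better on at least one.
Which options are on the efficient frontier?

A, C, D, E, F, G

A: not dominated (best expected return).
B: dominated by A (fees 92≤108, expected return 12.9≥7.6, max drawdown 36≤39).
C: not dominated.
D: not dominated (best max drawdown).
E: not dominated.
F: not dominated (best fees).
G: not dominated.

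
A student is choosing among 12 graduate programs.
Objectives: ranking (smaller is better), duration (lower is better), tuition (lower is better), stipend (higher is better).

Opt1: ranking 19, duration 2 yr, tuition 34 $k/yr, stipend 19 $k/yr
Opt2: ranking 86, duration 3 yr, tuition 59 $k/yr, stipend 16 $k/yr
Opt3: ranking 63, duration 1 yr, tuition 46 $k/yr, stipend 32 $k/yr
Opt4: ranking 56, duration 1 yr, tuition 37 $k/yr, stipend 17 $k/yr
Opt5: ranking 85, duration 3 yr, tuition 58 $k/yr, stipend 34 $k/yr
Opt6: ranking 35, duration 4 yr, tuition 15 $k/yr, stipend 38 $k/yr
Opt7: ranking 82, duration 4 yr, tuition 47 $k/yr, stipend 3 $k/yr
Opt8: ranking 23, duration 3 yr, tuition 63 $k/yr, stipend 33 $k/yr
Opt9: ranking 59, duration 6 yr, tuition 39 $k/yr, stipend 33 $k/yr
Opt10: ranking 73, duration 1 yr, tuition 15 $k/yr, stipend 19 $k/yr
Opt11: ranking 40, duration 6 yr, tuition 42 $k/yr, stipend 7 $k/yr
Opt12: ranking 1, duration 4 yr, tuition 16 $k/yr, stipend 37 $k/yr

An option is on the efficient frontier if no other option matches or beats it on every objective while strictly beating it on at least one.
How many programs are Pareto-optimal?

Opt1: not dominated.
Opt2: dominated by Opt1 (ranking 19≤86, duration 2≤3, tuition 34≤59, stipend 19≥16).
Opt3: not dominated.
Opt4: not dominated.
Opt5: not dominated.
Opt6: not dominated (best stipend).
Opt7: dominated by Opt1 (ranking 19≤82, duration 2≤4, tuition 34≤47, stipend 19≥3).
Opt8: not dominated.
Opt9: dominated by Opt6 (ranking 35≤59, duration 4≤6, tuition 15≤39, stipend 38≥33).
Opt10: not dominated.
Opt11: dominated by Opt1 (ranking 19≤40, duration 2≤6, tuition 34≤42, stipend 19≥7).
Opt12: not dominated (best ranking).
Pareto-optimal: Opt1, Opt3, Opt4, Opt5, Opt6, Opt8, Opt10, Opt12 → 8.

8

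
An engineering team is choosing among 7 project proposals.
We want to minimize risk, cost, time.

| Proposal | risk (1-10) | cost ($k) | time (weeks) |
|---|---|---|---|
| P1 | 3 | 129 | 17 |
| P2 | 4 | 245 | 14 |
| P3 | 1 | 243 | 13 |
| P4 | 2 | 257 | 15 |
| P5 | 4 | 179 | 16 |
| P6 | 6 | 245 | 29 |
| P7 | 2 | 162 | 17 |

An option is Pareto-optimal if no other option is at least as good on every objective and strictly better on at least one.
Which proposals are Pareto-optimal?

P1, P3, P5, P7

P1: not dominated (best cost).
P2: dominated by P3 (risk 1≤4, cost 243≤245, time 13≤14).
P3: not dominated (best risk).
P4: dominated by P3 (risk 1≤2, cost 243≤257, time 13≤15).
P5: not dominated.
P6: dominated by P1 (risk 3≤6, cost 129≤245, time 17≤29).
P7: not dominated.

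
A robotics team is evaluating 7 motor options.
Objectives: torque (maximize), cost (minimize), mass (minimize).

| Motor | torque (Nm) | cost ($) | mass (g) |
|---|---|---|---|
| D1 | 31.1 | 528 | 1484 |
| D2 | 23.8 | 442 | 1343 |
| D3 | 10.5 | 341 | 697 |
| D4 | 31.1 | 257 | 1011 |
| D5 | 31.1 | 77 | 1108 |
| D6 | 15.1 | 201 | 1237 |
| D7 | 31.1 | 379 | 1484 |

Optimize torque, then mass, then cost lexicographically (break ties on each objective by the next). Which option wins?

First maximize torque: best is 31.1, kept {D1, D4, D5, D7}.
Then minimize mass: best is 1011, kept {D4}.

D4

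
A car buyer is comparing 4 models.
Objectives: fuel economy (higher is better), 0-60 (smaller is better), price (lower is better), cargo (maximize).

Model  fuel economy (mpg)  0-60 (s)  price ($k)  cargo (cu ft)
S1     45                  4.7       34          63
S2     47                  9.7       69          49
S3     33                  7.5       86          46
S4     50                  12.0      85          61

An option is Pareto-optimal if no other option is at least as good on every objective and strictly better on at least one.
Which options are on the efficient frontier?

S1: not dominated (best 0-60).
S2: not dominated.
S3: dominated by S1 (fuel economy 45≥33, 0-60 4.7≤7.5, price 34≤86, cargo 63≥46).
S4: not dominated (best fuel economy).

S1, S2, S4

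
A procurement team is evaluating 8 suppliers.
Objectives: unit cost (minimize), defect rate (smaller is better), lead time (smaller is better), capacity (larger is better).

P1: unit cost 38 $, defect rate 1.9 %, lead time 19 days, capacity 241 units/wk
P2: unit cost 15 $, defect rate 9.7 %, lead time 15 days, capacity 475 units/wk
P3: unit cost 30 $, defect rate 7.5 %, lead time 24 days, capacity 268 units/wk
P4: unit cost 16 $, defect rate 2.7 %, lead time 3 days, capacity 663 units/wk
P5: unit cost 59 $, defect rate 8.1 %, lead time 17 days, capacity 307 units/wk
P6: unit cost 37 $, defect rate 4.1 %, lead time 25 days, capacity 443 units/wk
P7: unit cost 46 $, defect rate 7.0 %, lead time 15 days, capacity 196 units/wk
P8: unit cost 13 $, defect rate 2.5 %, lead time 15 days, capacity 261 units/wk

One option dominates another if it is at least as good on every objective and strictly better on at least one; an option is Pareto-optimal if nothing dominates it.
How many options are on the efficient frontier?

P1: not dominated (best defect rate).
P2: not dominated.
P3: dominated by P4 (unit cost 16≤30, defect rate 2.7≤7.5, lead time 3≤24, capacity 663≥268).
P4: not dominated (best lead time).
P5: dominated by P4 (unit cost 16≤59, defect rate 2.7≤8.1, lead time 3≤17, capacity 663≥307).
P6: dominated by P4 (unit cost 16≤37, defect rate 2.7≤4.1, lead time 3≤25, capacity 663≥443).
P7: dominated by P4 (unit cost 16≤46, defect rate 2.7≤7.0, lead time 3≤15, capacity 663≥196).
P8: not dominated (best unit cost).
Pareto-optimal: P1, P2, P4, P8 → 4.

4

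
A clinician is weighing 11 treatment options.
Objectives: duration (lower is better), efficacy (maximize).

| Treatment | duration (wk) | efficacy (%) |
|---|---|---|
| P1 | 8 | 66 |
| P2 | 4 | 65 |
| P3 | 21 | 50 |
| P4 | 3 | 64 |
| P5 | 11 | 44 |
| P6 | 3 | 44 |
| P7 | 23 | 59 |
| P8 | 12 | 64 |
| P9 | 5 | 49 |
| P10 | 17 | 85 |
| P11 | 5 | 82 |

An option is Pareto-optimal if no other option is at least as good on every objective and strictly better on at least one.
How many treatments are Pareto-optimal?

4

P1: dominated by P11 (duration 5≤8, efficacy 82≥66).
P2: not dominated.
P3: dominated by P1 (duration 8≤21, efficacy 66≥50).
P4: not dominated.
P5: dominated by P1 (duration 8≤11, efficacy 66≥44).
P6: dominated by P4 (duration 3≤3, efficacy 64≥44).
P7: dominated by P1 (duration 8≤23, efficacy 66≥59).
P8: dominated by P1 (duration 8≤12, efficacy 66≥64).
P9: dominated by P2 (duration 4≤5, efficacy 65≥49).
P10: not dominated (best efficacy).
P11: not dominated.
Pareto-optimal: P2, P4, P10, P11 → 4.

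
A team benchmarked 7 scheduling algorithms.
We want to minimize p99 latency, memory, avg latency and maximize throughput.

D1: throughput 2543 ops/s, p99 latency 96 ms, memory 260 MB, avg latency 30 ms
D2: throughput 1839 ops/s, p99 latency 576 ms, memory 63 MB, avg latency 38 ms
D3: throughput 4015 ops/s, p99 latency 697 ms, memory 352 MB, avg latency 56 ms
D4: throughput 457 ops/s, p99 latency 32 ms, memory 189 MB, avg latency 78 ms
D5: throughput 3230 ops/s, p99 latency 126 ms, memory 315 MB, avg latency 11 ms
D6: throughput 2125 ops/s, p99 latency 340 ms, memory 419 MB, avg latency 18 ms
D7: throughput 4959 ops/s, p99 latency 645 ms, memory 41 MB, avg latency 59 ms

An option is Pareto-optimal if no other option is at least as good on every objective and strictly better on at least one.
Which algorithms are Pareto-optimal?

D1, D2, D3, D4, D5, D7

D1: not dominated.
D2: not dominated.
D3: not dominated.
D4: not dominated (best p99 latency).
D5: not dominated (best avg latency).
D6: dominated by D5 (throughput 3230≥2125, p99 latency 126≤340, memory 315≤419, avg latency 11≤18).
D7: not dominated (best throughput).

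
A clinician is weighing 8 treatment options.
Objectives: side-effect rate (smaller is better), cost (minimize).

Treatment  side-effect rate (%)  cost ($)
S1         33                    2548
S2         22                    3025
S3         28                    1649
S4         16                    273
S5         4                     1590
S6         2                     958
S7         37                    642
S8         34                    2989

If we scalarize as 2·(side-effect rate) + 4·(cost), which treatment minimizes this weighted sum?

S1: 2·33 + 4·2548 = 10258
S2: 2·22 + 4·3025 = 12144
S3: 2·28 + 4·1649 = 6652
S4: 2·16 + 4·273 = 1124
S5: 2·4 + 4·1590 = 6368
S6: 2·2 + 4·958 = 3836
S7: 2·37 + 4·642 = 2642
S8: 2·34 + 4·2989 = 12024
Lowest: S4 at 1124.

S4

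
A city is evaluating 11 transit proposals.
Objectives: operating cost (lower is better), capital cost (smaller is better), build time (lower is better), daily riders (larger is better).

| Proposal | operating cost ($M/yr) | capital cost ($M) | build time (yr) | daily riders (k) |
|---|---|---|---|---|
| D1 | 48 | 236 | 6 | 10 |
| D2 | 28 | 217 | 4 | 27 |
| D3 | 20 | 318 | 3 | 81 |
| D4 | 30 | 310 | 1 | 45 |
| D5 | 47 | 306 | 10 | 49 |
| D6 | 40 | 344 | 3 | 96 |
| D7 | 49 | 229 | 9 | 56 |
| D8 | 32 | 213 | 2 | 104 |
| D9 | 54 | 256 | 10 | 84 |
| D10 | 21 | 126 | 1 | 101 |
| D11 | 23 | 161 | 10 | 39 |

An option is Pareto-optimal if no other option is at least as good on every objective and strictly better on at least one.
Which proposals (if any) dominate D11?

D10

D10: operating cost 21≤23, capital cost 126≤161, build time 1≤10, daily riders 101≥39 — dominates D11.
Others (D1, D2, D3, D4, D5, D6, D7, D8, D9) are each worse than D11 on at least one objective.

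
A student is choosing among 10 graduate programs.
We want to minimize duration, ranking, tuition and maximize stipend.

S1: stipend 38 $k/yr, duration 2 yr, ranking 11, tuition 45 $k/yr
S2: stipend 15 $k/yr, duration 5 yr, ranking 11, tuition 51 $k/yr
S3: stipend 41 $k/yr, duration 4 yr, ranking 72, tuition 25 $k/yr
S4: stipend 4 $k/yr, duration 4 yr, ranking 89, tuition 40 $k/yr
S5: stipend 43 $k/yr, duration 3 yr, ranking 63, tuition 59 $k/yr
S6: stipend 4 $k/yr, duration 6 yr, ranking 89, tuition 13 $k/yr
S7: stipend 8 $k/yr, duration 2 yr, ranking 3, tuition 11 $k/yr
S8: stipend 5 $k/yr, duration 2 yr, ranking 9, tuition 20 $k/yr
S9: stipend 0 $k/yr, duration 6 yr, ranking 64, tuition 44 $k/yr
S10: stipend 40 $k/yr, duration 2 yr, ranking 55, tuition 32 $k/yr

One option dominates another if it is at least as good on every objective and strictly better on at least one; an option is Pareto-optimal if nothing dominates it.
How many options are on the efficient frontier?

5

S1: not dominated.
S2: dominated by S1 (stipend 38≥15, duration 2≤5, ranking 11≤11, tuition 45≤51).
S3: not dominated.
S4: dominated by S3 (stipend 41≥4, duration 4≤4, ranking 72≤89, tuition 25≤40).
S5: not dominated (best stipend).
S6: dominated by S7 (stipend 8≥4, duration 2≤6, ranking 3≤89, tuition 11≤13).
S7: not dominated (best ranking).
S8: dominated by S7 (stipend 8≥5, duration 2≤2, ranking 3≤9, tuition 11≤20).
S9: dominated by S7 (stipend 8≥0, duration 2≤6, ranking 3≤64, tuition 11≤44).
S10: not dominated.
Pareto-optimal: S1, S3, S5, S7, S10 → 5.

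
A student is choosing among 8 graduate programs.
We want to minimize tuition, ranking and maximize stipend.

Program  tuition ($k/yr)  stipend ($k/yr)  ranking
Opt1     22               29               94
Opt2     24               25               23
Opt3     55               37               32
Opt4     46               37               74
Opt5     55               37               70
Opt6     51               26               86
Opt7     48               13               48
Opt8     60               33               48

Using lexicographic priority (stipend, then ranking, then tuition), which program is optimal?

First maximize stipend: best is 37, kept {Opt3, Opt4, Opt5}.
Then minimize ranking: best is 32, kept {Opt3}.

Opt3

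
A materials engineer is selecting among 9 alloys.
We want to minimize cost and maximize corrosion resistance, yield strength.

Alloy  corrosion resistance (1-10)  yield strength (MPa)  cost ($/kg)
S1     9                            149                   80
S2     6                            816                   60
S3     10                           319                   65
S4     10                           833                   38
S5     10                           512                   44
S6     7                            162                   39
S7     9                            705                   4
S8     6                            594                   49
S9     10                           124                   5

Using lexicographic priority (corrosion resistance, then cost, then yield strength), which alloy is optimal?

S9

First maximize corrosion resistance: best is 10, kept {S3, S4, S5, S9}.
Then minimize cost: best is 5, kept {S9}.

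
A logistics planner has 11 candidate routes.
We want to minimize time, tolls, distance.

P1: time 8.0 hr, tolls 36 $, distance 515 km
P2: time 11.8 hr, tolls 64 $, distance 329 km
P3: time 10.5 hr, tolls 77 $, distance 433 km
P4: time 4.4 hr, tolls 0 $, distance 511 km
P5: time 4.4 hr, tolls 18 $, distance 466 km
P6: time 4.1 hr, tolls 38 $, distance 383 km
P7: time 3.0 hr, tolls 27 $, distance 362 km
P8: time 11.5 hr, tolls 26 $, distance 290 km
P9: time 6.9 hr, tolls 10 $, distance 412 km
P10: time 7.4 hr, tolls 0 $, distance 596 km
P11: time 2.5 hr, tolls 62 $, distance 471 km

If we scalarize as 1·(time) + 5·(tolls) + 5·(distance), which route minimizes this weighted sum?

P1: 1·8.0 + 5·36 + 5·515 = 2763.0
P2: 1·11.8 + 5·64 + 5·329 = 1976.8
P3: 1·10.5 + 5·77 + 5·433 = 2560.5
P4: 1·4.4 + 5·0 + 5·511 = 2559.4
P5: 1·4.4 + 5·18 + 5·466 = 2424.4
P6: 1·4.1 + 5·38 + 5·383 = 2109.1
P7: 1·3.0 + 5·27 + 5·362 = 1948.0
P8: 1·11.5 + 5·26 + 5·290 = 1591.5
P9: 1·6.9 + 5·10 + 5·412 = 2116.9
P10: 1·7.4 + 5·0 + 5·596 = 2987.4
P11: 1·2.5 + 5·62 + 5·471 = 2667.5
Lowest: P8 at 1591.5.

P8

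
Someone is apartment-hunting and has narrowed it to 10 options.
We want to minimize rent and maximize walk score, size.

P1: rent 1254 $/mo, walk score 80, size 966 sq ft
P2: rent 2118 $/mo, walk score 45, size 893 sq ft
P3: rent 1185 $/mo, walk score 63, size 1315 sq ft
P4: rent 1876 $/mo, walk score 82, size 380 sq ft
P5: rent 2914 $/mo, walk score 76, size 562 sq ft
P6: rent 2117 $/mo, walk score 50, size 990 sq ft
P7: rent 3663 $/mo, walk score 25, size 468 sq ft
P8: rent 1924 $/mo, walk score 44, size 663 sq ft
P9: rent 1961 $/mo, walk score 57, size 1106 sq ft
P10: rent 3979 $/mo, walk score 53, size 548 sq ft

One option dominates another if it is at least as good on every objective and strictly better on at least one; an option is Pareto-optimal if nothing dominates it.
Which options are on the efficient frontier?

P1: not dominated.
P2: dominated by P1 (rent 1254≤2118, walk score 80≥45, size 966≥893).
P3: not dominated (best rent).
P4: not dominated (best walk score).
P5: dominated by P1 (rent 1254≤2914, walk score 80≥76, size 966≥562).
P6: dominated by P3 (rent 1185≤2117, walk score 63≥50, size 1315≥990).
P7: dominated by P1 (rent 1254≤3663, walk score 80≥25, size 966≥468).
P8: dominated by P1 (rent 1254≤1924, walk score 80≥44, size 966≥663).
P9: dominated by P3 (rent 1185≤1961, walk score 63≥57, size 1315≥1106).
P10: dominated by P1 (rent 1254≤3979, walk score 80≥53, size 966≥548).

P1, P3, P4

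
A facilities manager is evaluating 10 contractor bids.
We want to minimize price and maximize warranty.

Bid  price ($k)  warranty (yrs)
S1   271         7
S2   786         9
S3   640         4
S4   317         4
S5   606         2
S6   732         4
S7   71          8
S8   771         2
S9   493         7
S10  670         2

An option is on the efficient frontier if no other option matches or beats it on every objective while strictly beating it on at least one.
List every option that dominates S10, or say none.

S1: price 271≤670, warranty 7≥2 — dominates S10.
S3: price 640≤670, warranty 4≥2 — dominates S10.
S4: price 317≤670, warranty 4≥2 — dominates S10.
S5: price 606≤670, warranty 2≥2 — dominates S10.
S7: price 71≤670, warranty 8≥2 — dominates S10.
S9: price 493≤670, warranty 7≥2 — dominates S10.
Others (S2, S6, S8) are each worse than S10 on at least one objective.

S1, S3, S4, S5, S7, S9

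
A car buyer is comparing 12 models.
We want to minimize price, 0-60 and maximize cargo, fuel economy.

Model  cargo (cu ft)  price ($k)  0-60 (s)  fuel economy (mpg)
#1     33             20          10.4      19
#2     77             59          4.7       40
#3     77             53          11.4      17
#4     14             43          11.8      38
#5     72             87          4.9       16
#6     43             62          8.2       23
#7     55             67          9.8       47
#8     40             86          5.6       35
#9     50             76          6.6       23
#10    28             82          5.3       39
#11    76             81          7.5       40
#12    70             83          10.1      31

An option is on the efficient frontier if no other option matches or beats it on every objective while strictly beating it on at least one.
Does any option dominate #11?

#2 vs #11: cargo 77≥76, price 59≤81, 0-60 4.7≤7.5, fuel economy 40≥40 — #2 is at least as good on every objective and strictly better on at least one, so #2 dominates #11.

Yes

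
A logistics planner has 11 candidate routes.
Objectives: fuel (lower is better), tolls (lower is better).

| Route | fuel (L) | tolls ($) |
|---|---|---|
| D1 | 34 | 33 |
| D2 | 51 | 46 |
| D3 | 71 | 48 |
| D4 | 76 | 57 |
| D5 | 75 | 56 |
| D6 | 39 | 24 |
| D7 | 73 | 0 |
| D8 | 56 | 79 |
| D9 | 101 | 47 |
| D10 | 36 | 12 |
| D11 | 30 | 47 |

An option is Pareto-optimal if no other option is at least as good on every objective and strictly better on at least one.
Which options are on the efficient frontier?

D1, D7, D10, D11

D1: not dominated.
D2: dominated by D1 (fuel 34≤51, tolls 33≤46).
D3: dominated by D1 (fuel 34≤71, tolls 33≤48).
D4: dominated by D1 (fuel 34≤76, tolls 33≤57).
D5: dominated by D1 (fuel 34≤75, tolls 33≤56).
D6: dominated by D10 (fuel 36≤39, tolls 12≤24).
D7: not dominated (best tolls).
D8: dominated by D1 (fuel 34≤56, tolls 33≤79).
D9: dominated by D1 (fuel 34≤101, tolls 33≤47).
D10: not dominated.
D11: not dominated (best fuel).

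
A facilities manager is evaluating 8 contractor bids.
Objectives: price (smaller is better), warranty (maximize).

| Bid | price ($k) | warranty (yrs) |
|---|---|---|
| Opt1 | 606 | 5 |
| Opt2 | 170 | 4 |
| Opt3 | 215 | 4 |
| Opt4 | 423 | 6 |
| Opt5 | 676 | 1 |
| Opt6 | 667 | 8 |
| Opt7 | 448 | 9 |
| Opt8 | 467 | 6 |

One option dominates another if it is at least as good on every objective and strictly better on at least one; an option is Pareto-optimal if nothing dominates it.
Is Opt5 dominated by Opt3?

Yes

Opt3 vs Opt5: price 215≤676, warranty 4≥1 — Opt3 is at least as good on every objective with at least one strict improvement.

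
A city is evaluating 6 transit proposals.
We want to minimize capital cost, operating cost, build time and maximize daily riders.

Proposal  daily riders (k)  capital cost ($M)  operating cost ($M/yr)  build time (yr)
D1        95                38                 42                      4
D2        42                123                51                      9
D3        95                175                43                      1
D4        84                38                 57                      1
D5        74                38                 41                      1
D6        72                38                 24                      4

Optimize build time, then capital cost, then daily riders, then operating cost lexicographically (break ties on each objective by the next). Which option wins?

D4

First minimize build time: best is 1, kept {D3, D4, D5}.
Then minimize capital cost: best is 38, kept {D4, D5}.
Then maximize daily riders: best is 84, kept {D4}.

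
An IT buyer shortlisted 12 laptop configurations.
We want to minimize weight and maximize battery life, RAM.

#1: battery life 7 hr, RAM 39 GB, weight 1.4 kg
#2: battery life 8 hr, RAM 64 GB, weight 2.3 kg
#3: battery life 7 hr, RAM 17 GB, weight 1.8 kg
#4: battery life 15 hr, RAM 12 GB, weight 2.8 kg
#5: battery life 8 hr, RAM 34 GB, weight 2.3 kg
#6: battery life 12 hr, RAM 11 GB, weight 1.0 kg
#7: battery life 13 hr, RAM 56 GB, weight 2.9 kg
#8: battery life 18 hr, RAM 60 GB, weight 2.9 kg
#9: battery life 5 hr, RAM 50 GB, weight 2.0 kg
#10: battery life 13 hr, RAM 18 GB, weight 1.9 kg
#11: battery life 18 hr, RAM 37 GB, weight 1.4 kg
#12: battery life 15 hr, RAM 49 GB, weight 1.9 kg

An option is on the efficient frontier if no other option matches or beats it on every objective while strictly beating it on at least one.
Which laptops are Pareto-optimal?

#1: not dominated.
#2: not dominated (best RAM).
#3: dominated by #1 (battery life 7≥7, RAM 39≥17, weight 1.4≤1.8).
#4: dominated by #11 (battery life 18≥15, RAM 37≥12, weight 1.4≤2.8).
#5: dominated by #2 (battery life 8≥8, RAM 64≥34, weight 2.3≤2.3).
#6: not dominated (best weight).
#7: dominated by #8 (battery life 18≥13, RAM 60≥56, weight 2.9≤2.9).
#8: not dominated.
#9: not dominated.
#10: dominated by #11 (battery life 18≥13, RAM 37≥18, weight 1.4≤1.9).
#11: not dominated.
#12: not dominated.

#1, #2, #6, #8, #9, #11, #12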